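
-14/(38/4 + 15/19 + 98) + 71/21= 280993/86415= 3.25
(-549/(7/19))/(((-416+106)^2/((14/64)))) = -10431/3075200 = -0.00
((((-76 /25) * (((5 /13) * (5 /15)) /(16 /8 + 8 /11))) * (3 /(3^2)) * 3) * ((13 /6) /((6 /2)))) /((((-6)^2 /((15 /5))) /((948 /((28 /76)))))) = -313709 /14175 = -22.13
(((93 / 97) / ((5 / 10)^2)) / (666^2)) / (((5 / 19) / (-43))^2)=20692159 / 89635275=0.23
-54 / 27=-2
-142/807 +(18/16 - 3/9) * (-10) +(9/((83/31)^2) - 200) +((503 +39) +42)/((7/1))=-19210253297/155663844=-123.41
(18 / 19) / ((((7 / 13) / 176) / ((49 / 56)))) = 5148 / 19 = 270.95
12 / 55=0.22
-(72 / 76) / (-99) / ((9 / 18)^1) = 0.02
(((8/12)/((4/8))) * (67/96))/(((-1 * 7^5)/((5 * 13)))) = -4355/1210104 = -0.00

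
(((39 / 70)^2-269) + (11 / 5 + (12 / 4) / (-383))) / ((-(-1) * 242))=-1.10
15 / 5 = 3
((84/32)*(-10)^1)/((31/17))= -1785/124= -14.40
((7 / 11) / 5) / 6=7 / 330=0.02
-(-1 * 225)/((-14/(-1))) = 225/14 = 16.07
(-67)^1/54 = -67/54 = -1.24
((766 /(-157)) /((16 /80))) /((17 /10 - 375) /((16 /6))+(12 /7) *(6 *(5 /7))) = 15013600 /81632307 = 0.18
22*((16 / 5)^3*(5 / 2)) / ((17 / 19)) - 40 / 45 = 7701176 / 3825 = 2013.38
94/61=1.54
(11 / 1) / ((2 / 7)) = 77 / 2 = 38.50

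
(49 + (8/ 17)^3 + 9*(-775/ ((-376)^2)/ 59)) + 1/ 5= 10102320390197/ 204901184960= 49.30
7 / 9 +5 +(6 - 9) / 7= 5.35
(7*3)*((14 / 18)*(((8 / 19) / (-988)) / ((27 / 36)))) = -392 / 42237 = -0.01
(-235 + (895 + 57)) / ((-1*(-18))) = 239 / 6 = 39.83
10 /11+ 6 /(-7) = 4 /77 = 0.05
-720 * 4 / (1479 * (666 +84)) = -32 / 12325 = -0.00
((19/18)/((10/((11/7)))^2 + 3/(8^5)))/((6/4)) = 75333632/4335216201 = 0.02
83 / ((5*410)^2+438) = 83 / 4202938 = 0.00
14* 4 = 56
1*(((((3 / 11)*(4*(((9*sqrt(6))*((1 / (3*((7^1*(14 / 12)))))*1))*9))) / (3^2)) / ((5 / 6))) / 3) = 432*sqrt(6) / 2695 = 0.39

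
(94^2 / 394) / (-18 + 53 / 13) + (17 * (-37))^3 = -8873536502607 / 35657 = -248858190.61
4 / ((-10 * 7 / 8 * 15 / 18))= -96 / 175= -0.55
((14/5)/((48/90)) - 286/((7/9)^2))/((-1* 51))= 30545/3332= 9.17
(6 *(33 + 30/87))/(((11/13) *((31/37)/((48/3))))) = 44652192/9889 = 4515.34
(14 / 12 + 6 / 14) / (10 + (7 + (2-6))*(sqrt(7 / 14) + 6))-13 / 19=-55709 / 88863-67*sqrt(2) / 21826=-0.63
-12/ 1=-12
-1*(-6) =6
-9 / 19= -0.47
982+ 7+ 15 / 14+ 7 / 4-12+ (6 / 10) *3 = 137427 / 140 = 981.62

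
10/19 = 0.53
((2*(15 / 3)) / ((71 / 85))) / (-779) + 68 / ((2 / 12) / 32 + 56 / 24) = 721732654 / 24833741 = 29.06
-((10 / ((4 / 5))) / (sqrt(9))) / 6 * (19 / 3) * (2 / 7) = -475 / 378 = -1.26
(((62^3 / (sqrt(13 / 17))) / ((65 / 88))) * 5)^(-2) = 0.00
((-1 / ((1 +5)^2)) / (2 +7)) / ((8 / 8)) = -0.00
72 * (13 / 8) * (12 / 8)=351 / 2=175.50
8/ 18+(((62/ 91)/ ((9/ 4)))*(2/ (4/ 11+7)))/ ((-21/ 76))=204508/ 1393119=0.15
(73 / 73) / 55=1 / 55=0.02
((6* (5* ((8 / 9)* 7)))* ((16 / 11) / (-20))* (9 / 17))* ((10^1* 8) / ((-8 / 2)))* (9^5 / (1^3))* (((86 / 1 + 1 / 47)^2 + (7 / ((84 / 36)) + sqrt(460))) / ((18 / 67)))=11816098560* sqrt(115) / 187 + 96611234058017280 / 413083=234556116491.22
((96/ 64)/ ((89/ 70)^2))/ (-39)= -2450/ 102973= -0.02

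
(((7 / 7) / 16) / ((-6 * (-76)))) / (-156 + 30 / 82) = -0.00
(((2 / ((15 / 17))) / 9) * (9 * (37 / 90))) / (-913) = -629 / 616275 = -0.00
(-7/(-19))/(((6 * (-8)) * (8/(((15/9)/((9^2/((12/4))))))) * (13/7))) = -245/7682688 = -0.00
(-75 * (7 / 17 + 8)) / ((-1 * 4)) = 10725 / 68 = 157.72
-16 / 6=-8 / 3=-2.67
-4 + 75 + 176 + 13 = 260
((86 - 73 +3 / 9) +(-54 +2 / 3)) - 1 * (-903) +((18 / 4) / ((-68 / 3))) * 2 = 58657 / 68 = 862.60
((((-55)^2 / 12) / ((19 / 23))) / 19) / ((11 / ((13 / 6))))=82225 / 25992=3.16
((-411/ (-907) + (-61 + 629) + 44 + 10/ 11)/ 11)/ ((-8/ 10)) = -30597575/ 438988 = -69.70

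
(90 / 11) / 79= 0.10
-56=-56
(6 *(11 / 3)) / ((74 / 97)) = 1067 / 37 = 28.84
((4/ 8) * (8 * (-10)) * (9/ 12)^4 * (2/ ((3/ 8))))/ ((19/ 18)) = -1215/ 19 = -63.95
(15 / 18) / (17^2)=0.00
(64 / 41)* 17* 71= 77248 / 41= 1884.10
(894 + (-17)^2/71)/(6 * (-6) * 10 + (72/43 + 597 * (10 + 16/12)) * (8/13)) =35643517/151005640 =0.24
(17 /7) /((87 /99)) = 561 /203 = 2.76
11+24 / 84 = 11.29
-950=-950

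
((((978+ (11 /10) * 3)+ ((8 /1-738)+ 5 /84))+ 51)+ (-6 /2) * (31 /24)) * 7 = 250727 /120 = 2089.39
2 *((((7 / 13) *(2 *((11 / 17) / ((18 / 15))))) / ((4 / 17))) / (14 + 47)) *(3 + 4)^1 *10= 13475 / 2379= 5.66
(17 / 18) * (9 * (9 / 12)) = 51 / 8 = 6.38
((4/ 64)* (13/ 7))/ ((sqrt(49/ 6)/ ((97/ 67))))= 0.06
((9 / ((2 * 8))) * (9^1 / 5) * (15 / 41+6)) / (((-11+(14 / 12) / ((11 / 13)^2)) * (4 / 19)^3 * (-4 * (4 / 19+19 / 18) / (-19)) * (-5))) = 171018331669053 / 3091805670400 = 55.31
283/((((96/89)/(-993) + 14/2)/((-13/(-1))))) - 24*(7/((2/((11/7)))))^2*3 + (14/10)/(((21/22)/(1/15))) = -2838853309/1718175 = -1652.25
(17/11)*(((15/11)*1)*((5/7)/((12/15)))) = 6375/3388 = 1.88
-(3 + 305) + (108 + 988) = 788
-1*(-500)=500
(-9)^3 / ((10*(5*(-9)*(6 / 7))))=1.89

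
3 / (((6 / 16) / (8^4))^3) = 35184372088832 / 9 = 3909374676536.89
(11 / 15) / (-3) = -11 / 45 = -0.24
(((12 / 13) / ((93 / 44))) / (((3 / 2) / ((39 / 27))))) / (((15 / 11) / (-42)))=-54208 / 4185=-12.95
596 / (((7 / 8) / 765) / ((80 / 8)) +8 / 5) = 36475200 / 97927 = 372.47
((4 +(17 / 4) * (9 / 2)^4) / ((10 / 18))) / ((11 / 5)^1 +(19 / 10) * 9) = 1006137 / 6176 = 162.91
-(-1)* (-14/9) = -14/9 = -1.56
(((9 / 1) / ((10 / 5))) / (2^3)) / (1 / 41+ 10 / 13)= 533 / 752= 0.71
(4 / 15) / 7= 4 / 105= 0.04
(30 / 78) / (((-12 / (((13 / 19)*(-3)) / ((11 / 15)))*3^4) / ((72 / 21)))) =50 / 13167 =0.00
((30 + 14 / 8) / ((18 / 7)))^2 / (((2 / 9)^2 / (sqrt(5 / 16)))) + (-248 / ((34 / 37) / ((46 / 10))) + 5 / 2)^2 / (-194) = -44362048129 / 5606600 + 790321 * sqrt(5) / 1024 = -6186.68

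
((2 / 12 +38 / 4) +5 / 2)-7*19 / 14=8 / 3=2.67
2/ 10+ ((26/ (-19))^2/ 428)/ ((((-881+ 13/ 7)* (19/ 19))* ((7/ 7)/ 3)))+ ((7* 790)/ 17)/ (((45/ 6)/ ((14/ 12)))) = 543420158857/ 10696975110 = 50.80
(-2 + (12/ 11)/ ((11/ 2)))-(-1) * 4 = 266/ 121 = 2.20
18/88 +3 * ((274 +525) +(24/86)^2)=195045981/81356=2397.44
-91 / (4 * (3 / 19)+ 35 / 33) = -57057 / 1061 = -53.78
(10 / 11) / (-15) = -2 / 33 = -0.06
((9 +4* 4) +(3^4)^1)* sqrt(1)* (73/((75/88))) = 680944/75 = 9079.25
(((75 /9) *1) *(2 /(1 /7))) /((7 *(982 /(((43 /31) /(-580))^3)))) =-79507 /342477307400640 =-0.00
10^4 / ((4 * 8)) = 625 / 2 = 312.50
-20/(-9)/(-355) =-4/639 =-0.01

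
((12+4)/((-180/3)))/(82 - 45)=-4/555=-0.01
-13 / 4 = -3.25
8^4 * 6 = 24576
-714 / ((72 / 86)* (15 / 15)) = -5117 / 6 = -852.83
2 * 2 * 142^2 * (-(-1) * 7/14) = 40328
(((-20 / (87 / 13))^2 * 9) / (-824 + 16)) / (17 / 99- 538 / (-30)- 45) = 4182750 / 1130819533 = 0.00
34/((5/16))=544/5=108.80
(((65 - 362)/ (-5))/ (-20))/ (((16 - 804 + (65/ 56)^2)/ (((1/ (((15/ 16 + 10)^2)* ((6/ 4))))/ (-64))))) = -12672/ 38545984375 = -0.00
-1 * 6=-6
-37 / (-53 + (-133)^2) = -37 / 17636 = -0.00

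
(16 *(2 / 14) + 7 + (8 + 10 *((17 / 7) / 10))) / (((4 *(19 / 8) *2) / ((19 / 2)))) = 69 / 7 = 9.86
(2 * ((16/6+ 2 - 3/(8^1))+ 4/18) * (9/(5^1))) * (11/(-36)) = -715/144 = -4.97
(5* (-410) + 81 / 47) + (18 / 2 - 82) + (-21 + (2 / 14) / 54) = -38059639 / 17766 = -2142.27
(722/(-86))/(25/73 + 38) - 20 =-2433493/120357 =-20.22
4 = 4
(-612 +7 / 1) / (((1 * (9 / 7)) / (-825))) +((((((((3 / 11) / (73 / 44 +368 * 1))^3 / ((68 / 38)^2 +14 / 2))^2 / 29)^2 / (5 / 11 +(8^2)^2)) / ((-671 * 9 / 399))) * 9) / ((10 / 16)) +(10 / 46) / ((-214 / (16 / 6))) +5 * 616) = 2106115149023140957386422866354950726493655538559120886262924039787502359938868610269 / 5382514591381396156243134840501614652870693688149560974717655494544608154296875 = 391288.33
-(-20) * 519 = 10380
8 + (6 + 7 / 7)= 15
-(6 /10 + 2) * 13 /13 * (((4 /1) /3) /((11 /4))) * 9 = -11.35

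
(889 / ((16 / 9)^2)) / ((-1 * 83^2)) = -72009 / 1763584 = -0.04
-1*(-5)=5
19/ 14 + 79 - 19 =859/ 14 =61.36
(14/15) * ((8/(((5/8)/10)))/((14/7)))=59.73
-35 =-35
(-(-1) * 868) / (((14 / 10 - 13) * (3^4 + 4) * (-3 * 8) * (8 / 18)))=651 / 7888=0.08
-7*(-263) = 1841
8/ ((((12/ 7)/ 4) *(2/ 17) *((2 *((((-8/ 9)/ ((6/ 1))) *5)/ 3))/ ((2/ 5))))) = -3213/ 25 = -128.52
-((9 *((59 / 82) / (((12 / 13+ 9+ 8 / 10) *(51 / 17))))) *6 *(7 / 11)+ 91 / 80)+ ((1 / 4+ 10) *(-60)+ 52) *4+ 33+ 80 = -53838992617 / 25147760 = -2140.91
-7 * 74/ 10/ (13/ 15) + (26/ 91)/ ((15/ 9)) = -27117/ 455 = -59.60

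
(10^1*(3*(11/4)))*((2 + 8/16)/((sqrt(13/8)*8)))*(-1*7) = -5775*sqrt(26)/208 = -141.57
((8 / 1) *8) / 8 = 8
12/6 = 2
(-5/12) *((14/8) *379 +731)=-9295/16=-580.94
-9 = -9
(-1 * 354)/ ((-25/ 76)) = 1076.16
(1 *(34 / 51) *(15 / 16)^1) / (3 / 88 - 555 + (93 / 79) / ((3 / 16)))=-869 / 762895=-0.00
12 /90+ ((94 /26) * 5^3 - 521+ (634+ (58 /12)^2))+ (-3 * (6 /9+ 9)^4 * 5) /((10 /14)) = -1283120729 /7020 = -182780.73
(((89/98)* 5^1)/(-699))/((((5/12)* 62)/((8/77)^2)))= -5696/2098433183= -0.00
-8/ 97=-0.08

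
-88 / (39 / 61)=-5368 / 39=-137.64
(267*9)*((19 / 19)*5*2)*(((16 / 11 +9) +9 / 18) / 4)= 2895615 / 44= 65809.43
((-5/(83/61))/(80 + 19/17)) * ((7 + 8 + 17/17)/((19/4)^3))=-5309440/785060563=-0.01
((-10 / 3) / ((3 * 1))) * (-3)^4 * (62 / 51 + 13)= -21750 / 17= -1279.41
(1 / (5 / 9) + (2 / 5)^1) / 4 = 11 / 20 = 0.55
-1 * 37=-37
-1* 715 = -715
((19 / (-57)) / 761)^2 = 1 / 5212089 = 0.00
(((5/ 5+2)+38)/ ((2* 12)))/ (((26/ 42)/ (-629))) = -180523/ 104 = -1735.80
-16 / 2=-8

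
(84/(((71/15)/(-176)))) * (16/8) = -443520/71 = -6246.76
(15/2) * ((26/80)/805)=39/12880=0.00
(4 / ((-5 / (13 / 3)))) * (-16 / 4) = 208 / 15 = 13.87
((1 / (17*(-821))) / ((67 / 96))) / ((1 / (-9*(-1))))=-864 / 935119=-0.00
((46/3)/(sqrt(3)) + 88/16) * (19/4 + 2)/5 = 297/40 + 69 * sqrt(3)/10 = 19.38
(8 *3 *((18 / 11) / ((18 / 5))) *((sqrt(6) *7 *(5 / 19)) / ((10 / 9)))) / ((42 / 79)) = 7110 *sqrt(6) / 209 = 83.33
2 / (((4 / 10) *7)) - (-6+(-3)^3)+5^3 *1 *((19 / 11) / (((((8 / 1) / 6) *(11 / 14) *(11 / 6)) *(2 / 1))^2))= 48.35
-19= -19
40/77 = 0.52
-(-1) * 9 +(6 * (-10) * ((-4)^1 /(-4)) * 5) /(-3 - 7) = 39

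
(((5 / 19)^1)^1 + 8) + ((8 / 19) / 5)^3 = 7085137 / 857375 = 8.26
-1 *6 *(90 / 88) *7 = -945 / 22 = -42.95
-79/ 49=-1.61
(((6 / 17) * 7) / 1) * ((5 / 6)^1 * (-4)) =-140 / 17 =-8.24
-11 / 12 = -0.92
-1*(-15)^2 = -225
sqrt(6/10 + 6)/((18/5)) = sqrt(165)/18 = 0.71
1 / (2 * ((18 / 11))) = 11 / 36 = 0.31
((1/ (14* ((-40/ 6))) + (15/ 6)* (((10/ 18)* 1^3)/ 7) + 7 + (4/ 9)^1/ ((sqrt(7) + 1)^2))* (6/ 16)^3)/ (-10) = -165257/ 4300800 + sqrt(7)/ 7680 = -0.04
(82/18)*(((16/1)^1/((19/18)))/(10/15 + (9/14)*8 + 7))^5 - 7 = 12450459669088047775/3487621969776606551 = 3.57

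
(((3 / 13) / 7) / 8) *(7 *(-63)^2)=11907 / 104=114.49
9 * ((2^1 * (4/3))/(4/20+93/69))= 1380/89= 15.51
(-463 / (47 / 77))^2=1270993801 / 2209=575370.67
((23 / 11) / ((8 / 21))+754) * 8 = 66835 / 11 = 6075.91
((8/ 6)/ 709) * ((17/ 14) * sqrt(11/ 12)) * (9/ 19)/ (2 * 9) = 17 * sqrt(33)/ 1697346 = 0.00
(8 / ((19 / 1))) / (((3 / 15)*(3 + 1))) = 10 / 19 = 0.53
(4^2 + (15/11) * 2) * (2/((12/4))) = 412/33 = 12.48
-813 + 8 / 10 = -4061 / 5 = -812.20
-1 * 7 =-7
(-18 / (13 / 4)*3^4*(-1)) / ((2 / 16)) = 46656 / 13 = 3588.92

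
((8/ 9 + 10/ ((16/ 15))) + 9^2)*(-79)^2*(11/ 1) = 451105721/ 72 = 6265357.24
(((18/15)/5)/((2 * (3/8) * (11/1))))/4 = 2/275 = 0.01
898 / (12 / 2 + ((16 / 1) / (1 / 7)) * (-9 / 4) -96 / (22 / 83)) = -4939 / 3345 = -1.48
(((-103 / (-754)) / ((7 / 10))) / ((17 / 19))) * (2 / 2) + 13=13.22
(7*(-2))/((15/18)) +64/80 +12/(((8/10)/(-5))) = -91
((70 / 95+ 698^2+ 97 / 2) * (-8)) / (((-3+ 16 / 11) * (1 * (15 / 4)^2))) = 13034998592 / 72675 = 179360.15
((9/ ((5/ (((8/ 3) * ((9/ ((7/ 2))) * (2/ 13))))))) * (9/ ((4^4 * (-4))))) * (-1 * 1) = 243/ 14560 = 0.02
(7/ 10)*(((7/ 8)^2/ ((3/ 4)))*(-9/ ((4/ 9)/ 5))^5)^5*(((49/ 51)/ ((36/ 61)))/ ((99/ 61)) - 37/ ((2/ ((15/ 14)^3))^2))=155444682448895326304728068522005275686943541610708769435279548168182373046875/ 113034564133967827835027456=1375196017606289904198093000000000000000000000000000.00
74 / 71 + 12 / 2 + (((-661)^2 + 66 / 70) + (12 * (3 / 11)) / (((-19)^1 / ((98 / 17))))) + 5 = 3857770958929 / 8829205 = 436932.99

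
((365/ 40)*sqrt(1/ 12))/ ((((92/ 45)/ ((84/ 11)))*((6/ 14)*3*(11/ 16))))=17885*sqrt(3)/ 2783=11.13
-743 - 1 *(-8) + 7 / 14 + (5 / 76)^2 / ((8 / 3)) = -734.50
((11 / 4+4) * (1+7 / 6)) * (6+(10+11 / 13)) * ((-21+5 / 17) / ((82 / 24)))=-1040688 / 697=-1493.10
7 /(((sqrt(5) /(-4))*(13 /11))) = -308*sqrt(5) /65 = -10.60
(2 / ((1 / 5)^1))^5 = 100000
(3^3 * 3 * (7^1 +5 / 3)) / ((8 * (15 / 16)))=468 / 5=93.60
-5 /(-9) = 5 /9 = 0.56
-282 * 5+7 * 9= -1347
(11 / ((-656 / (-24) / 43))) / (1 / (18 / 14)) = 22.25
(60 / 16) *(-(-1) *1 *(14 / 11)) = 105 / 22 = 4.77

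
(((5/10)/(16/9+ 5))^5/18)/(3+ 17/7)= 45927/2054058204032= 0.00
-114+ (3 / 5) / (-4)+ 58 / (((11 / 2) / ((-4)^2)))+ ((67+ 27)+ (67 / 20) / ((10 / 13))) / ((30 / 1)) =1272827 / 22000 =57.86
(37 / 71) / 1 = 37 / 71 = 0.52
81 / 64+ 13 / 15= 2047 / 960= 2.13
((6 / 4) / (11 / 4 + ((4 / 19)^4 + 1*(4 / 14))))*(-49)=-24.20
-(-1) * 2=2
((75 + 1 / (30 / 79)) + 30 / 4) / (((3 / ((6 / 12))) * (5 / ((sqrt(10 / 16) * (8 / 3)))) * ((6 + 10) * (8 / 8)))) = 1277 * sqrt(10) / 10800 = 0.37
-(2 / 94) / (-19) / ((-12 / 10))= -5 / 5358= -0.00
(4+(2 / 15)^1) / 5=62 / 75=0.83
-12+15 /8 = -81 /8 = -10.12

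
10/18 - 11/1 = -94/9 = -10.44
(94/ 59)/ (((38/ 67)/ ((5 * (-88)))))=-1385560/ 1121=-1236.00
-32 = -32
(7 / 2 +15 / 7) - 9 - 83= -86.36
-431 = -431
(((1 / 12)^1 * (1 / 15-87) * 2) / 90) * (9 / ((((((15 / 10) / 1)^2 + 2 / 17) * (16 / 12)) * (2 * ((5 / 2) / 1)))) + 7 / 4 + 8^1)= -1805551 / 1086750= -1.66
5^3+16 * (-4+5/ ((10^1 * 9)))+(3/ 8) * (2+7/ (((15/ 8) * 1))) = 11527/ 180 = 64.04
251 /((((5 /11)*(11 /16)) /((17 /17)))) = 4016 /5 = 803.20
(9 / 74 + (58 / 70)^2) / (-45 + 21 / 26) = -952367 / 52078425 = -0.02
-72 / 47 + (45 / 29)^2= 34623 / 39527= 0.88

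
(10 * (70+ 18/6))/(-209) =-730/209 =-3.49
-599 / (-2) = 599 / 2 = 299.50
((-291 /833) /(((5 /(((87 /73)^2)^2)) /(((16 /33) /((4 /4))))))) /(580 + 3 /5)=-88913709072 /755398577867549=-0.00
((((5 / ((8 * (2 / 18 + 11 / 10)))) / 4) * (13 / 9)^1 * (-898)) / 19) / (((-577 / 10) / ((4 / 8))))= 729625 / 9559736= 0.08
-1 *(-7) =7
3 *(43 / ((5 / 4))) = 516 / 5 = 103.20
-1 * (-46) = 46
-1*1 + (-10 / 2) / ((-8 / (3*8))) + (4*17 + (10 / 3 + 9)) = 283 / 3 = 94.33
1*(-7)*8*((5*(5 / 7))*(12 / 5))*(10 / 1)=-4800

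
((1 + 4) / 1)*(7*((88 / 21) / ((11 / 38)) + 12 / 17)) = 27100 / 51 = 531.37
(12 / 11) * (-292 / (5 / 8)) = -28032 / 55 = -509.67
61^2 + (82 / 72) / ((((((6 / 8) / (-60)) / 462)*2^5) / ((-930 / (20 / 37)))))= 2266895.38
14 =14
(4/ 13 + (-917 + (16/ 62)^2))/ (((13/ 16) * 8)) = -22902810/ 162409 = -141.02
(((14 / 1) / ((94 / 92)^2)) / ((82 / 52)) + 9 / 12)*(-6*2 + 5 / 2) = -63699457 / 724552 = -87.92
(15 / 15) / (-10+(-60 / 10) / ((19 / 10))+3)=-19 / 193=-0.10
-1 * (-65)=65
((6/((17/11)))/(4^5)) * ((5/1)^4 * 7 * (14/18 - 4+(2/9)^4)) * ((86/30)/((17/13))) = -113660421875/970818048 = -117.08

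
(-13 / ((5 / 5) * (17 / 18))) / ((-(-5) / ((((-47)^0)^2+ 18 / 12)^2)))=-585 / 34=-17.21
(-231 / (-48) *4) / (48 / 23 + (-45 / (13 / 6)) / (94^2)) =9.23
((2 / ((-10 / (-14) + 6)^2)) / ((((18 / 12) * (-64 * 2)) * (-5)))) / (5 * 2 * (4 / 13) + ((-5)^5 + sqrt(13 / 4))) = -5170529 / 349299452326248-8281 * sqrt(13) / 3492994523262480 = -0.00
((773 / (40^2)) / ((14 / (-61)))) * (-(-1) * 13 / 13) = -47153 / 22400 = -2.11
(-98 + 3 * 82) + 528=676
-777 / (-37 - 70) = 777 / 107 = 7.26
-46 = -46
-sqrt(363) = -11* sqrt(3) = -19.05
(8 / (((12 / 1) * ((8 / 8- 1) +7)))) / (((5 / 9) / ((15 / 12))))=3 / 14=0.21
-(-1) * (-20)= -20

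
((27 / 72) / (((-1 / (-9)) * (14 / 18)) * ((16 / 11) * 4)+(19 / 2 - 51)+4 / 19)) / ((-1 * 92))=50787 / 508191440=0.00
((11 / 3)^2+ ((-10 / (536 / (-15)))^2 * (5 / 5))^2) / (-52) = -624485889721 / 2414265504768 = -0.26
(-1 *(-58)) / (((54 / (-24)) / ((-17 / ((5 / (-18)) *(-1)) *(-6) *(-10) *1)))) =94656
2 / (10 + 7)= 2 / 17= 0.12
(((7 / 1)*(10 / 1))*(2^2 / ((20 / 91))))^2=1623076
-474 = -474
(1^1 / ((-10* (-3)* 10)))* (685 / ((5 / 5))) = 137 / 60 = 2.28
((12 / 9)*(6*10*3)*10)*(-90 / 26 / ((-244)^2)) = -6750 / 48373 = -0.14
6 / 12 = 1 / 2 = 0.50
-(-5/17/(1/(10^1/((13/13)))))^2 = -2500/289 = -8.65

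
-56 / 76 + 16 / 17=66 / 323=0.20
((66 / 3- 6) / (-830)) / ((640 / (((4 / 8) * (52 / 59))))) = -13 / 979400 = -0.00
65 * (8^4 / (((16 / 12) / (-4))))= -798720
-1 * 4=-4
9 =9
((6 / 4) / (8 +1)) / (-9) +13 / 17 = 0.75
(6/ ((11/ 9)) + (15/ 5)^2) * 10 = 1530/ 11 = 139.09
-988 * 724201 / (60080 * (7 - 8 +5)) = -2977.32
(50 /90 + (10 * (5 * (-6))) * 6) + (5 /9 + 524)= -11474 /9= -1274.89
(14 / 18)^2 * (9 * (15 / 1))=245 / 3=81.67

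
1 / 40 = 0.02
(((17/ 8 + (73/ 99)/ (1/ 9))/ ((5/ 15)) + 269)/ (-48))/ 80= -5197/ 67584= -0.08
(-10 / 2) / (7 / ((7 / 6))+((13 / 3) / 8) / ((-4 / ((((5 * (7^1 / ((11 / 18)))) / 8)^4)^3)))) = 8424654524284414197760 / 4135697277506362034713927572063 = 0.00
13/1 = 13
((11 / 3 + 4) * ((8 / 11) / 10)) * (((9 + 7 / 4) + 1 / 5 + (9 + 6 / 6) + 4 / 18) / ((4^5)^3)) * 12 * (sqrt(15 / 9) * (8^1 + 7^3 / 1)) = 1139489 * sqrt(15) / 73819750400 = 0.00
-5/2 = -2.50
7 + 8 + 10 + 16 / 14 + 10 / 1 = 253 / 7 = 36.14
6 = 6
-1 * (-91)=91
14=14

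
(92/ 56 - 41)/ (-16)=551/ 224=2.46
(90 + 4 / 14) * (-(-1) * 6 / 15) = 1264 / 35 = 36.11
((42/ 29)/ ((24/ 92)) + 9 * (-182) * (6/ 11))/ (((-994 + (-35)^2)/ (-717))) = 9670657/ 3509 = 2755.96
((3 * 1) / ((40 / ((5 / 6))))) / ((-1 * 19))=-1 / 304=-0.00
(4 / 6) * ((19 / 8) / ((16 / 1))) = 19 / 192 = 0.10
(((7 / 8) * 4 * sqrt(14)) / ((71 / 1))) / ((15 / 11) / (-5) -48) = -77 * sqrt(14) / 75402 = -0.00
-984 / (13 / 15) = -14760 / 13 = -1135.38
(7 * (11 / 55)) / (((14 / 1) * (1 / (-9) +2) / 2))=0.11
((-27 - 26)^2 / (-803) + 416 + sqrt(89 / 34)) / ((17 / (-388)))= -128520732 / 13651 - 194 * sqrt(3026) / 289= -9451.68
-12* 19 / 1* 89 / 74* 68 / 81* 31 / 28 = -1782314 / 6993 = -254.87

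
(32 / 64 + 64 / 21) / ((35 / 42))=149 / 35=4.26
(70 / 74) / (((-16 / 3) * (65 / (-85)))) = 1785 / 7696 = 0.23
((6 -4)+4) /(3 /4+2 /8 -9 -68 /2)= -1 /7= -0.14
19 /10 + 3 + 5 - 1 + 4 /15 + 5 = 85 /6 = 14.17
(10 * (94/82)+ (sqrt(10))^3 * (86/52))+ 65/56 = 28985/2296+ 215 * sqrt(10)/13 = 64.92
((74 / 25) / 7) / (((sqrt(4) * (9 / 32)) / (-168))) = -9472 / 75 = -126.29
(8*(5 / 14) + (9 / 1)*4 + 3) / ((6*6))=293 / 252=1.16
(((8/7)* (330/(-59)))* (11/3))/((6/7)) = -4840/177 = -27.34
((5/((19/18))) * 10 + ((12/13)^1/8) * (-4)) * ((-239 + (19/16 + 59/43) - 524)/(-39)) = 1010266373/1104584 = 914.61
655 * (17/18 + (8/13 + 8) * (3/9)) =584915/234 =2499.64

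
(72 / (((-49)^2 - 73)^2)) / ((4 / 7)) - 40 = -12043513 / 301088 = -40.00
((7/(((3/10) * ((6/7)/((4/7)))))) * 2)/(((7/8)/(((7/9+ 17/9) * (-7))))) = -17920/27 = -663.70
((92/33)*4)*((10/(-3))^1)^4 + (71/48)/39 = 765461087/555984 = 1376.77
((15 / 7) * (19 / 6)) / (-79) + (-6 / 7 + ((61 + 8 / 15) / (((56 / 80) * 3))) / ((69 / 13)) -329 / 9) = -21963325 / 686826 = -31.98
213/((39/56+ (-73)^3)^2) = 0.00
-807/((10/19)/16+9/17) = -1435.16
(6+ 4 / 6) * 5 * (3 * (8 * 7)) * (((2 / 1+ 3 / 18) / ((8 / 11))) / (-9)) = -50050 / 27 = -1853.70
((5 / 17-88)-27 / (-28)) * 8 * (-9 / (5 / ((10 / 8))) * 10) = 1858005 / 119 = 15613.49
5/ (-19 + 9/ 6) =-0.29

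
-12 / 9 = -4 / 3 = -1.33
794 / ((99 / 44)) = 352.89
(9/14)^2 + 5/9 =1709/1764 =0.97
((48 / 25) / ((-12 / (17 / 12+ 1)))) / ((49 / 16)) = -464 / 3675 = -0.13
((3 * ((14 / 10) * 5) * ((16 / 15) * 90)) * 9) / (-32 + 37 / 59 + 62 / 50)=-13381200 / 22223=-602.13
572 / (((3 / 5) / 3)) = 2860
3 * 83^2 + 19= 20686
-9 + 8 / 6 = -23 / 3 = -7.67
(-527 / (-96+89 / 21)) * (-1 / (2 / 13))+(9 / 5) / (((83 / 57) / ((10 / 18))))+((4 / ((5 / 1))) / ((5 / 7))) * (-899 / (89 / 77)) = -646089960583 / 711737450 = -907.76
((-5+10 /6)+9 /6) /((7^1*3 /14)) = -11 /9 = -1.22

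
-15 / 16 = -0.94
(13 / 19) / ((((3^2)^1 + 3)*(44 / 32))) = 26 / 627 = 0.04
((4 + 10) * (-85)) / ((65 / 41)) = -9758 / 13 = -750.62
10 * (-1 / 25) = -2 / 5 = -0.40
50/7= 7.14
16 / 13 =1.23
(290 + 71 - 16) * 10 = 3450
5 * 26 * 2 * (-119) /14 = -2210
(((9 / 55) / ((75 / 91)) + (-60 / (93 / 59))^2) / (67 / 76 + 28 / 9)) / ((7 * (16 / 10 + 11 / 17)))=22265438040684 / 964959728425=23.07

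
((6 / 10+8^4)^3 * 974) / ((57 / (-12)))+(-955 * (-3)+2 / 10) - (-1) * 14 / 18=-301329848030474293 / 21375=-14097302831835.05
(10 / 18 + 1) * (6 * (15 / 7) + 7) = 278 / 9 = 30.89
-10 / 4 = -5 / 2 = -2.50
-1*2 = -2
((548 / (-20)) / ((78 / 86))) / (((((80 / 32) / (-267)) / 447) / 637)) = 22967441994 / 25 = 918697679.76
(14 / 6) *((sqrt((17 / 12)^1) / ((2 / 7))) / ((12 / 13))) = 637 *sqrt(51) / 432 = 10.53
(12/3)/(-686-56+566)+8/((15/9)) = 1051/220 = 4.78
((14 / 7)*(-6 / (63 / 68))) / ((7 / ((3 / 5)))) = -272 / 245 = -1.11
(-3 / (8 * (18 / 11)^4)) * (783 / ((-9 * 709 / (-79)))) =-33542531 / 66158208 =-0.51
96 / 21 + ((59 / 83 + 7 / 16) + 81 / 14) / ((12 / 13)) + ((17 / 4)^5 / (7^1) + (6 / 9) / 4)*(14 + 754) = 2426536777 / 15936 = 152267.62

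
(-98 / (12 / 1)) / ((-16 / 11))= 539 / 96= 5.61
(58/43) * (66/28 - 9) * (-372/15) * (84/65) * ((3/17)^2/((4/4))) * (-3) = -108354672/4038775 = -26.83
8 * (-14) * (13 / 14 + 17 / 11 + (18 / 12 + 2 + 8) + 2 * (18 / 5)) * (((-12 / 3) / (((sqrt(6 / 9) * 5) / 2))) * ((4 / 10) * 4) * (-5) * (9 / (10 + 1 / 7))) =-32988.25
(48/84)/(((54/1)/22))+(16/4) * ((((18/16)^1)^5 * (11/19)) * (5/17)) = 730239059/500097024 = 1.46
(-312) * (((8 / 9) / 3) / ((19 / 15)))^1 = -4160 / 57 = -72.98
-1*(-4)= 4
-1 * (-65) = 65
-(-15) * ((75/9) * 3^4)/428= 10125/428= 23.66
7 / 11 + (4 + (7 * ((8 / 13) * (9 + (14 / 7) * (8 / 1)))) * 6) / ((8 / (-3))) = -69547 / 286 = -243.17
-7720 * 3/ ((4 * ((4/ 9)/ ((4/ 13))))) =-52110/ 13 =-4008.46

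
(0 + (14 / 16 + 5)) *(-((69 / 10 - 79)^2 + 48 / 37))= -904229099 / 29600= -30548.28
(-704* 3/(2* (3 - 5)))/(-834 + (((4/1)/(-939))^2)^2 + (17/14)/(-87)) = -166656526221211488/263245963910503127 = -0.63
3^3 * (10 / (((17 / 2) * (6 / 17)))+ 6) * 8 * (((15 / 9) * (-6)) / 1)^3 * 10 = -20160000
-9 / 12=-3 / 4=-0.75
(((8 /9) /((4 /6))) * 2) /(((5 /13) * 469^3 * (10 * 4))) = 13 /7737128175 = 0.00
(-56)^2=3136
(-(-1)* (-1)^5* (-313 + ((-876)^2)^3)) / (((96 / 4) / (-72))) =1355644735053999189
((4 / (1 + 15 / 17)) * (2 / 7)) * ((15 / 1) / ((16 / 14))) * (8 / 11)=5.80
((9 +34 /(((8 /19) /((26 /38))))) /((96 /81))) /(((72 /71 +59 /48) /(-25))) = -604.16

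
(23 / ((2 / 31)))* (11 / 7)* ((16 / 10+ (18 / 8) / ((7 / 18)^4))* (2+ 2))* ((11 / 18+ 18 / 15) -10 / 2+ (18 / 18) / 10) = -2616834706552 / 3781575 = -691995.98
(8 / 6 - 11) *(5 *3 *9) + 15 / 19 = -24780 / 19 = -1304.21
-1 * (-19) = 19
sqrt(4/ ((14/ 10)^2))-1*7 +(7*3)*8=1137/ 7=162.43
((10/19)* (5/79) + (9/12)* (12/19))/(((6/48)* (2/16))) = 48704/1501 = 32.45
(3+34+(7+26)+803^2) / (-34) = -18967.03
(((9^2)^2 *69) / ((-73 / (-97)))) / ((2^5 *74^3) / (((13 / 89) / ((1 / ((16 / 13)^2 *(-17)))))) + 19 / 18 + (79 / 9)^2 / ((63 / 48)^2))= -53332677587322 / 305639322017063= -0.17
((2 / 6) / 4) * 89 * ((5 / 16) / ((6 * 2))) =445 / 2304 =0.19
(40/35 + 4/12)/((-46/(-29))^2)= 26071/44436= 0.59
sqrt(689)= 26.25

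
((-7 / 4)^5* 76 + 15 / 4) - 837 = -532645 / 256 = -2080.64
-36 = -36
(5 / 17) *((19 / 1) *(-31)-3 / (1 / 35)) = -3470 / 17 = -204.12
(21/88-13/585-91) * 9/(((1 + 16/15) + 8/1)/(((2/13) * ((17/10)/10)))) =-18334653/8637200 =-2.12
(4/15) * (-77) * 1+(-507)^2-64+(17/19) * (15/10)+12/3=146472791/570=256969.81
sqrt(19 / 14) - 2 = -2 + sqrt(266) / 14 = -0.84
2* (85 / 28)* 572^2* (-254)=-3531951280 / 7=-504564468.57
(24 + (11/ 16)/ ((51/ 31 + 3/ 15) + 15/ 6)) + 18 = 454297/ 10776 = 42.16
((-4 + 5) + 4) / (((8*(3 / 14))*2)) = 35 / 24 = 1.46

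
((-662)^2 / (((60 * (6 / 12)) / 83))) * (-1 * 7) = -127309882 / 15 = -8487325.47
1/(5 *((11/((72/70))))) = 36/1925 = 0.02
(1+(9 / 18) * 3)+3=11 / 2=5.50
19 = 19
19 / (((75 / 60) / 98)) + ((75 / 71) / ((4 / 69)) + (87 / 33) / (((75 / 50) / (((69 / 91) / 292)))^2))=259836149801632 / 172325498345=1507.82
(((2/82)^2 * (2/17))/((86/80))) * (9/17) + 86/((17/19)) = 2007877894/20889787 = 96.12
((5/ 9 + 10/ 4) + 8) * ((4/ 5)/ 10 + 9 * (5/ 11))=228253/ 4950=46.11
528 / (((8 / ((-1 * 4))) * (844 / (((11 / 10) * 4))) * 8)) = -363 / 2110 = -0.17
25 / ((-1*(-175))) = 1 / 7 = 0.14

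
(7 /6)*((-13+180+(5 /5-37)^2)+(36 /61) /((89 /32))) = 1707.08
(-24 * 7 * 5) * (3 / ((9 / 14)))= -3920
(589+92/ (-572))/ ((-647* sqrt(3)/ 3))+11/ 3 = 11/ 3- 84204* sqrt(3)/ 92521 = 2.09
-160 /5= -32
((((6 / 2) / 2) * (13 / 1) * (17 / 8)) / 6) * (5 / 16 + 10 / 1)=36465 / 512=71.22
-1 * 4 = -4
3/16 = 0.19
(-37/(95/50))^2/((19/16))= 2190400/6859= 319.35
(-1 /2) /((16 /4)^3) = -1 /128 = -0.01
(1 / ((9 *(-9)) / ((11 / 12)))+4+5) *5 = 43685 / 972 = 44.94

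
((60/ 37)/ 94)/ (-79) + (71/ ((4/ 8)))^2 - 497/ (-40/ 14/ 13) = 61616339567/ 2747620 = 22425.35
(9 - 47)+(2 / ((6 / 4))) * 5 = -94 / 3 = -31.33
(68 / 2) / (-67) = -34 / 67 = -0.51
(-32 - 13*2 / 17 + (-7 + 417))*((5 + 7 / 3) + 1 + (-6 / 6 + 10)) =332800 / 51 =6525.49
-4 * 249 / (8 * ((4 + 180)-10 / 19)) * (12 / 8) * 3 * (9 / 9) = -171 / 56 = -3.05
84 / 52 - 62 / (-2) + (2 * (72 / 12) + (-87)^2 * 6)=45458.62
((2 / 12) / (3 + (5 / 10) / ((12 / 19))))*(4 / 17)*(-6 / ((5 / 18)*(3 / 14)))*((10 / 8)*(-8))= 2304 / 221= 10.43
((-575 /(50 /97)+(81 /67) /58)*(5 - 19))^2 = 920713670173696 /3775249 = 243881574.48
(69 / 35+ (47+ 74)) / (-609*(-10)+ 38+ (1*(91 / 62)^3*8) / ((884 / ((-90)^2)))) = 2179747888 / 112731163685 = 0.02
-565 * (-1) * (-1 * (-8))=4520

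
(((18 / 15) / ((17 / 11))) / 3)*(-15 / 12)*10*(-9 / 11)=2.65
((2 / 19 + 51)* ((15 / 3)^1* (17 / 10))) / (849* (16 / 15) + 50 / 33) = 2723655 / 5687612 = 0.48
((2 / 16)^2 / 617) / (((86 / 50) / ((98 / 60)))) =245 / 10187904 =0.00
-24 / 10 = -12 / 5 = -2.40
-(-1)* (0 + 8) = 8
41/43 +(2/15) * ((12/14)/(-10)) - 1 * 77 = -572336/7525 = -76.06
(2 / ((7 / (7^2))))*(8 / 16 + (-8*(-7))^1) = 791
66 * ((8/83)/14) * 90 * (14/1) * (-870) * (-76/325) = 125680896/1079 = 116479.05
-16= -16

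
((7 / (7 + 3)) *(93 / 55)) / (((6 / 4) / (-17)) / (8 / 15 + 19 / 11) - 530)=-4127991 / 1848537625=-0.00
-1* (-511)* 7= 3577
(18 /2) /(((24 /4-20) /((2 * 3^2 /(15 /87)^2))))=-68121 /175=-389.26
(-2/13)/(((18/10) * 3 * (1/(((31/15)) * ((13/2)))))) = -31/81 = -0.38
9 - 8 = 1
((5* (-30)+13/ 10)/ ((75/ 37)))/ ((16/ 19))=-1045361/ 12000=-87.11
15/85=3/17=0.18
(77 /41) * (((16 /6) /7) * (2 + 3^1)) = 3.58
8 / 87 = 0.09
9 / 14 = 0.64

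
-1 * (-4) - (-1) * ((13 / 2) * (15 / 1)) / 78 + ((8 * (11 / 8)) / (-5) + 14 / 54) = 3.31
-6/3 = -2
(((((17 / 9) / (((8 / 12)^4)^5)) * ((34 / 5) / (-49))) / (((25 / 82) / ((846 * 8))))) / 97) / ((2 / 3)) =-5825402079810309 / 19468288000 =-299225.19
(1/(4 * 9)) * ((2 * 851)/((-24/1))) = -851/432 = -1.97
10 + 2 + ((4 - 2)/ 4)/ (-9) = 215/ 18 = 11.94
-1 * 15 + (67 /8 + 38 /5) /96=-18987 /1280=-14.83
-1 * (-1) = 1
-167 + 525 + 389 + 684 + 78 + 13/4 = 6049/4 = 1512.25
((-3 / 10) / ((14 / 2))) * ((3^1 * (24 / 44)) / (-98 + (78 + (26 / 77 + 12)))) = 27 / 2950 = 0.01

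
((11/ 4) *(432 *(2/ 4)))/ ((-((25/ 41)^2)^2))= -1678502034/ 390625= -4296.97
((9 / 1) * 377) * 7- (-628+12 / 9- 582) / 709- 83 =50345462 / 2127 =23669.70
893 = 893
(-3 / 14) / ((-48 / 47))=47 / 224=0.21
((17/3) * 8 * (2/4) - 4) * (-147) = -2744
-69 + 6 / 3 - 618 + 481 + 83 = -121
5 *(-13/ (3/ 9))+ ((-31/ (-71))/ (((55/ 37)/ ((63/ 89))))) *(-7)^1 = -68277102/ 347545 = -196.46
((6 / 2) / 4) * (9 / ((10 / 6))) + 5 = 181 / 20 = 9.05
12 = 12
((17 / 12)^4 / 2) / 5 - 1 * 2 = -331199 / 207360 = -1.60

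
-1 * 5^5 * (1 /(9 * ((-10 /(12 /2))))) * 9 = 1875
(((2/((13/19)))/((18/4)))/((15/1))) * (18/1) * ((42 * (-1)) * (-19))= 40432/65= 622.03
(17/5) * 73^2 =18118.60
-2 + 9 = 7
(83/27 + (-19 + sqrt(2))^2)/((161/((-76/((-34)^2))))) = -26828/179469 + 722*sqrt(2)/46529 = -0.13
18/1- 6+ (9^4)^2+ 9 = 43046742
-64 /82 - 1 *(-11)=10.22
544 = 544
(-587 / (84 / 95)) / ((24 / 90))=-278825 / 112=-2489.51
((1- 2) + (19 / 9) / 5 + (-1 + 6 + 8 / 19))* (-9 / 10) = -4141 / 950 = -4.36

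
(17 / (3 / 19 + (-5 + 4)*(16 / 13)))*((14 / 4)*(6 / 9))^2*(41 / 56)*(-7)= 8435791 / 19080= 442.13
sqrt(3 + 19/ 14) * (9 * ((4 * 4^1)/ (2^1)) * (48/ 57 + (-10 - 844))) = -583560 * sqrt(854)/ 133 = -128222.08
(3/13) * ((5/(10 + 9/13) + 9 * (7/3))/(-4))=-2238/1807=-1.24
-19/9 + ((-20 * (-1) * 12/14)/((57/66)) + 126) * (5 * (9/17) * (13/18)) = 5630956/20349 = 276.72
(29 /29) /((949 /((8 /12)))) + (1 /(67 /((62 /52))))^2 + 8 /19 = 5329425113 /12626820804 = 0.42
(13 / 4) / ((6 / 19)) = 247 / 24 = 10.29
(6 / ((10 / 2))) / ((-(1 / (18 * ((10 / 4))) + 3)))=-27 / 68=-0.40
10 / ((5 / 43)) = 86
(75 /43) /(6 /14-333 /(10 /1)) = -1750 /32981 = -0.05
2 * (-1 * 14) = -28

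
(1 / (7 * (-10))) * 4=-0.06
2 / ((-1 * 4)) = -1 / 2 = -0.50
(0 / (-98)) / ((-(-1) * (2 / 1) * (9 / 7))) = 0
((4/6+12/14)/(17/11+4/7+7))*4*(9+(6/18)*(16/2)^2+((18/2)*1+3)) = 89408/3159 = 28.30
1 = 1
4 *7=28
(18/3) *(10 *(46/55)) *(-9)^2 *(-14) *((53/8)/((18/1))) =-20944.64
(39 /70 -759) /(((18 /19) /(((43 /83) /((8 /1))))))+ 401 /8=-159863 /92960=-1.72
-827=-827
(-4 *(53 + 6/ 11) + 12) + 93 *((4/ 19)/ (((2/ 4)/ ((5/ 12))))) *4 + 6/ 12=-57023/ 418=-136.42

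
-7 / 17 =-0.41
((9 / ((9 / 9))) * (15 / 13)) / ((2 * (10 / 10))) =135 / 26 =5.19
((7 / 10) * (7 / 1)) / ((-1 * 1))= -49 / 10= -4.90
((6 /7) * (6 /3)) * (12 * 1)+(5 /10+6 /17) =5099 /238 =21.42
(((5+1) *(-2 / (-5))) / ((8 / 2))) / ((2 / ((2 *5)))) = 3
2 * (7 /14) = 1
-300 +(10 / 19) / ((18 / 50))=-51050 / 171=-298.54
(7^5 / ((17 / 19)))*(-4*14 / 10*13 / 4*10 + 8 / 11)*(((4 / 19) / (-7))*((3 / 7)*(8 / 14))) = 4689888 / 187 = 25079.61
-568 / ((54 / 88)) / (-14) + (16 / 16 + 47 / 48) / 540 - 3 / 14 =2391589 / 36288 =65.91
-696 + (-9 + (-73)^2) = 4624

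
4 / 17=0.24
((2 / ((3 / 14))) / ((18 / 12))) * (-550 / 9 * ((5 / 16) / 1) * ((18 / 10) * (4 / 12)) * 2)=-3850 / 27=-142.59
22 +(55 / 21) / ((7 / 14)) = 572 / 21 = 27.24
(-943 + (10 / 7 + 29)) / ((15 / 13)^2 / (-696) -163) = 250460704 / 44736853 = 5.60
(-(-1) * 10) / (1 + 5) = 5 / 3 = 1.67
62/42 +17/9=212/63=3.37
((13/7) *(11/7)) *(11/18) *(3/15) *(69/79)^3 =57416073/241589110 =0.24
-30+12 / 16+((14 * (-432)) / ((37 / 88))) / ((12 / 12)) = -2133225 / 148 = -14413.68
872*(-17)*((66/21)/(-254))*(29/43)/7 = 4728856/267589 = 17.67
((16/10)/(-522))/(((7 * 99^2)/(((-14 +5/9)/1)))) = 0.00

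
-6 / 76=-3 / 38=-0.08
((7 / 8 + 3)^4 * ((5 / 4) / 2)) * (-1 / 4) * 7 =-32323235 / 131072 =-246.61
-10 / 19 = -0.53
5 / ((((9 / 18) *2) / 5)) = 25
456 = 456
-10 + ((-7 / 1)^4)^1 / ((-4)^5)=-12641 / 1024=-12.34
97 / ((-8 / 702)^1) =-34047 / 4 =-8511.75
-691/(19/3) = -2073/19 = -109.11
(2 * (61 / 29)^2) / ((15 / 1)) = 7442 / 12615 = 0.59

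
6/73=0.08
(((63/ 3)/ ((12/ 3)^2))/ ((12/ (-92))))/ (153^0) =-10.06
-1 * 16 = -16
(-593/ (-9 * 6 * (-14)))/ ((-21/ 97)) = 57521/ 15876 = 3.62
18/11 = 1.64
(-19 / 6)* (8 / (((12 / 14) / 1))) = -266 / 9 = -29.56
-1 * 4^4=-256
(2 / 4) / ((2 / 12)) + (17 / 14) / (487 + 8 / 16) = 20492 / 6825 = 3.00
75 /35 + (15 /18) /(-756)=9715 /4536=2.14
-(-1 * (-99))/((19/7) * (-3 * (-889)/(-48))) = 1584/2413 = 0.66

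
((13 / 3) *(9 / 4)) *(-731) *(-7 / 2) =24945.38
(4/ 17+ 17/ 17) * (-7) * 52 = -7644/ 17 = -449.65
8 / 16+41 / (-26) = -14 / 13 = -1.08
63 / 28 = 9 / 4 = 2.25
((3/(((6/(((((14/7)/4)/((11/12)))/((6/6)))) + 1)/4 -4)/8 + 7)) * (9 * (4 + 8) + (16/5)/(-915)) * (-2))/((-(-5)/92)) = -727291648/419375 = -1734.23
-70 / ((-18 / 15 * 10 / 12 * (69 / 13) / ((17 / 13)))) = 17.25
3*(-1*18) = -54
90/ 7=12.86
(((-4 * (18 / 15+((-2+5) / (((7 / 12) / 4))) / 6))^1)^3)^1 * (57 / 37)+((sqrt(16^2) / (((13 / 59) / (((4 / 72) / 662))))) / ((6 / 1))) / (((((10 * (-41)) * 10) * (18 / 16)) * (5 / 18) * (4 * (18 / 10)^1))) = -664907680614767306 / 68009147899875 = -9776.74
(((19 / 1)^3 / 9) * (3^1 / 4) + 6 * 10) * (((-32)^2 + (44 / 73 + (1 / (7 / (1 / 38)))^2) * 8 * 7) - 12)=731037469877 / 1106826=660480.93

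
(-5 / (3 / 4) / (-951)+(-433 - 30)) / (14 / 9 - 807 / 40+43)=-52836760 / 2782309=-18.99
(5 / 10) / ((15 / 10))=1 / 3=0.33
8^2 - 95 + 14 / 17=-513 / 17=-30.18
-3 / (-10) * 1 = 3 / 10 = 0.30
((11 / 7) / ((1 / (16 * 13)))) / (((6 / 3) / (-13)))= -14872 / 7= -2124.57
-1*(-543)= 543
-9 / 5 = -1.80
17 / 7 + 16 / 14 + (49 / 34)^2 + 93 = 798263 / 8092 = 98.65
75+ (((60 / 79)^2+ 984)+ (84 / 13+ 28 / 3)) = 261744397 / 243399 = 1075.37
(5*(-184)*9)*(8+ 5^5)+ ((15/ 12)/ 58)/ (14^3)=-16514400913915/ 636608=-25941240.00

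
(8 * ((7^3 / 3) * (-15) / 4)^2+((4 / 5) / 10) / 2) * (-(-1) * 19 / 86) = 324902.77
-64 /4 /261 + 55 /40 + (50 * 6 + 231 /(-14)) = 594691 /2088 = 284.81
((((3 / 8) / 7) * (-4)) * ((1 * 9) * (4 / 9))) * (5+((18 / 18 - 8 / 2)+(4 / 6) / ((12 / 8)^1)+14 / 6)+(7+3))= -38 / 3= -12.67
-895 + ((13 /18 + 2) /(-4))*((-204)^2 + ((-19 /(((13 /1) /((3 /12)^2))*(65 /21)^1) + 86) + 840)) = -29054433409 /973440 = -29847.17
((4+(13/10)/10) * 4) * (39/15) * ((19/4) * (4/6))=102011/750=136.01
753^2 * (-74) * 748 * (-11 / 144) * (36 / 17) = 5076998586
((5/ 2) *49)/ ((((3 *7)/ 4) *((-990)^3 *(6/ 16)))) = -14/ 218317275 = -0.00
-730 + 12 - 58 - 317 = -1093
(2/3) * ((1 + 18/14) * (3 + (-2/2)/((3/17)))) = -256/63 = -4.06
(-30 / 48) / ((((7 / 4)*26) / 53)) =-265 / 364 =-0.73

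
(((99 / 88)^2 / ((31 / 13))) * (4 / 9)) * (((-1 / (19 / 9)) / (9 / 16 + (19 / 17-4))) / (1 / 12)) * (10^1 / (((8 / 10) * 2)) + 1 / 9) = 3.68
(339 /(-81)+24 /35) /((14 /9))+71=101063 /1470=68.75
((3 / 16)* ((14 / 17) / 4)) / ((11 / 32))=0.11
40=40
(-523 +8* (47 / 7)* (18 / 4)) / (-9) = 1969 / 63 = 31.25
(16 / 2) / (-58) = -0.14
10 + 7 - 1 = 16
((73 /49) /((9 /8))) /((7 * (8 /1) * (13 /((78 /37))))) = 146 /38073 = 0.00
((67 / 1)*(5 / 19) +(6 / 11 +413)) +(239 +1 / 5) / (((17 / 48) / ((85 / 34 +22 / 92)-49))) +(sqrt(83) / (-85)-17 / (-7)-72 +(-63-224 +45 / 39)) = -31168.39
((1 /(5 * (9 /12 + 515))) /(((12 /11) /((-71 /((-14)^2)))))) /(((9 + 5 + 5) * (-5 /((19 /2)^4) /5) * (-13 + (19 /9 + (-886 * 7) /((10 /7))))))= -16070637 /1267084301504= -0.00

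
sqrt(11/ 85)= sqrt(935)/ 85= 0.36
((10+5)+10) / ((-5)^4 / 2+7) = 50 / 639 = 0.08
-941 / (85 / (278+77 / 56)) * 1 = -420627 / 136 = -3092.85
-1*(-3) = 3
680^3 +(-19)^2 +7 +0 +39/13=314432371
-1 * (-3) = 3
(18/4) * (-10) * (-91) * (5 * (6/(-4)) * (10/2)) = -307125/2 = -153562.50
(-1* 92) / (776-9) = -92 / 767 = -0.12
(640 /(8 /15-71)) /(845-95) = -64 /5285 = -0.01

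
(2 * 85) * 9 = 1530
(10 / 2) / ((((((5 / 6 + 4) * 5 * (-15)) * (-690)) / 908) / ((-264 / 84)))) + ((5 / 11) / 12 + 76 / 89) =1144701809 / 1371285300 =0.83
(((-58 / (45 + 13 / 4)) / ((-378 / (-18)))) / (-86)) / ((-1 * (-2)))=58 / 174279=0.00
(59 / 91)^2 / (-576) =-3481 / 4769856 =-0.00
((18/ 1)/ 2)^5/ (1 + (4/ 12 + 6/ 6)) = 177147/ 7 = 25306.71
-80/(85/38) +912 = 14896/17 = 876.24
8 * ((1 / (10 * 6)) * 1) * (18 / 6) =2 / 5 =0.40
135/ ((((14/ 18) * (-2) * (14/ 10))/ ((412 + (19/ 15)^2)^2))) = -25981049163/ 2450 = -10604509.86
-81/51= -27/17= -1.59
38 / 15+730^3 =5835255038 / 15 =389017002.53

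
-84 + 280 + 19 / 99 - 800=-59777 / 99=-603.81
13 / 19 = 0.68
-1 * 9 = -9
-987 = -987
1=1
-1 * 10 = -10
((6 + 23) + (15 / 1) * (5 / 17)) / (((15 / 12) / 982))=2231104 / 85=26248.28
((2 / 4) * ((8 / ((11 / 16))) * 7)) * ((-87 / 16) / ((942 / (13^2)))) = -68614 / 1727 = -39.73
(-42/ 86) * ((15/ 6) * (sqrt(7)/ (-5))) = 21 * sqrt(7)/ 86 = 0.65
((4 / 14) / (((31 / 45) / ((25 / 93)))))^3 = 0.00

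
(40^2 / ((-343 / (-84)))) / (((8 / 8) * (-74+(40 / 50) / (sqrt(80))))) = -177600000 / 33540451 - 96000 * sqrt(5) / 33540451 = -5.30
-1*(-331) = 331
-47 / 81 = -0.58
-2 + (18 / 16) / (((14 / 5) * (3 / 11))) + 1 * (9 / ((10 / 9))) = 4241 / 560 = 7.57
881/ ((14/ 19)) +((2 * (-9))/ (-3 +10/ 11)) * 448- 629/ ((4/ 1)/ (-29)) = 6190507/ 644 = 9612.59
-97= -97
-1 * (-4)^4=-256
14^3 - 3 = 2741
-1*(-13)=13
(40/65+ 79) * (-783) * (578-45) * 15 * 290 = -144535731750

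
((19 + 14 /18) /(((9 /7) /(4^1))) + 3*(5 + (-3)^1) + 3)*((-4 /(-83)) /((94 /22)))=251372 /315981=0.80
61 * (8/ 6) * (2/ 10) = 244/ 15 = 16.27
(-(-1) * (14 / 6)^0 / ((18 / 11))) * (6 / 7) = 11 / 21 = 0.52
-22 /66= -1 /3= -0.33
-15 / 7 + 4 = 13 / 7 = 1.86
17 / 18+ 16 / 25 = 713 / 450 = 1.58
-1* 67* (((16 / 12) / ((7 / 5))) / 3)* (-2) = 2680 / 63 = 42.54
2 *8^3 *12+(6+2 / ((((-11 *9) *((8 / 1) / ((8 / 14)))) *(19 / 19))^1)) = 8519741 / 693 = 12294.00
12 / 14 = 6 / 7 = 0.86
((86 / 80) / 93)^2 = 1849 / 13838400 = 0.00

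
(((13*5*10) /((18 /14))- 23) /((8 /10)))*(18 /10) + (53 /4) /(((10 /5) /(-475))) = -16489 /8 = -2061.12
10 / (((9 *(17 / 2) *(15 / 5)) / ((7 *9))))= 140 / 51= 2.75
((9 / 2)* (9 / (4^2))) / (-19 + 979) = 27 / 10240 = 0.00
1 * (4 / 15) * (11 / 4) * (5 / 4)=11 / 12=0.92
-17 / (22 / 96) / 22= -408 / 121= -3.37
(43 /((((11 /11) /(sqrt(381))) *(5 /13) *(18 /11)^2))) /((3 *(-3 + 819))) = 67639 *sqrt(381) /3965760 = 0.33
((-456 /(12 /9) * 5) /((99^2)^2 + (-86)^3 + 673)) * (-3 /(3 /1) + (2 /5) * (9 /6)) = 342 /47712109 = 0.00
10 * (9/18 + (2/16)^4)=10245/2048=5.00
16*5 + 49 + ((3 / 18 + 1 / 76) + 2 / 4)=29567 / 228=129.68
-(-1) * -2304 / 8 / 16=-18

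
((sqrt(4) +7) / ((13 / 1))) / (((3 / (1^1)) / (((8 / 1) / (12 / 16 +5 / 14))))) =672 / 403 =1.67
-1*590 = -590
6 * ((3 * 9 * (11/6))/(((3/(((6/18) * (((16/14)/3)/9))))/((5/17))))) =440/1071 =0.41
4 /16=1 /4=0.25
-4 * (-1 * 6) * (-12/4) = -72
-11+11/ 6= -55/ 6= -9.17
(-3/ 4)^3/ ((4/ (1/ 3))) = -9/ 256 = -0.04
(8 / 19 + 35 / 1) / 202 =673 / 3838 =0.18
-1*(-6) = 6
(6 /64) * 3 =9 /32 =0.28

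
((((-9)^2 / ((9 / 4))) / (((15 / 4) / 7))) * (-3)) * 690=-139104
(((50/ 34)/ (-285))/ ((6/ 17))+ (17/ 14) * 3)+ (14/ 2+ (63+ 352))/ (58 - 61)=-164035/ 1197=-137.04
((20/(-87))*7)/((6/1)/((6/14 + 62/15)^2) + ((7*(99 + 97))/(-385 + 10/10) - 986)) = 1027895680/631919139611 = 0.00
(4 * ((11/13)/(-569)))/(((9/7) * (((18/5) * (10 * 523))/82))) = -6314/313359111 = -0.00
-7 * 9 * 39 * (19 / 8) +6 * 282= -33147 / 8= -4143.38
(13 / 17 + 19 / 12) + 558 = 114311 / 204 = 560.35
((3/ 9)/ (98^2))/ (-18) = -1/ 518616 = -0.00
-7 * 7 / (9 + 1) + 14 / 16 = -161 / 40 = -4.02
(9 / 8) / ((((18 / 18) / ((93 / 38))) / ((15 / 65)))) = 2511 / 3952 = 0.64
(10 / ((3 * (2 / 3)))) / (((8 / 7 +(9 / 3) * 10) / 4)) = 70 / 109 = 0.64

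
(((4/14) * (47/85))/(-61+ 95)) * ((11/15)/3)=517/455175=0.00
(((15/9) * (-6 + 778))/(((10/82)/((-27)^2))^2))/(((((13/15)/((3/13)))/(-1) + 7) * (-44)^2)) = 517250993859/70664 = 7319865.76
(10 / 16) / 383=5 / 3064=0.00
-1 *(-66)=66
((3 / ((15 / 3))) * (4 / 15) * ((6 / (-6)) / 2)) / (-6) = 1 / 75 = 0.01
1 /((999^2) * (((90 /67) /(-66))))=-737 /14970015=-0.00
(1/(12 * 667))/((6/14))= 7/24012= 0.00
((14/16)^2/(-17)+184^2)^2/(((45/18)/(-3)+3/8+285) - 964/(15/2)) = 20352566685117615/2770108928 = 7347208.08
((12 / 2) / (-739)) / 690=-1 / 84985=-0.00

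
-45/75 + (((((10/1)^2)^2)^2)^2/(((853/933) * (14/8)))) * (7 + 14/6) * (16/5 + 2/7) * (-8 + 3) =-30353600000000000017913/29855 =-1016700720147378999.09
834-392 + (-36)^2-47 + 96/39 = 22015/13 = 1693.46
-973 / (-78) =973 / 78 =12.47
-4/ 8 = -1/ 2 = -0.50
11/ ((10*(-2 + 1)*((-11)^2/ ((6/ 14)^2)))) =-9/ 5390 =-0.00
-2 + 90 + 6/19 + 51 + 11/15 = 39914/285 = 140.05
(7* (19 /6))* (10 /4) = 665 /12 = 55.42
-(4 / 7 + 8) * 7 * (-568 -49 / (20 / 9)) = 35403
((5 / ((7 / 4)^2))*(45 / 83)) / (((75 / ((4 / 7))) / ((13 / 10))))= 1248 / 142345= 0.01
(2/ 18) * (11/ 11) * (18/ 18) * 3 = 1/ 3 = 0.33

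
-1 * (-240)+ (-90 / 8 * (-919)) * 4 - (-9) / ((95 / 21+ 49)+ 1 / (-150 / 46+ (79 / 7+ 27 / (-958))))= 57799323803751 / 1389568234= 41595.17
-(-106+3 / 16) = 1693 / 16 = 105.81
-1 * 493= -493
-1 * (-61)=61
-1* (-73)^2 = -5329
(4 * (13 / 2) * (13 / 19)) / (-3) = -5.93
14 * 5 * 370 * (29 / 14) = 53650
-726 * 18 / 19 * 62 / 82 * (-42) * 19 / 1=17014536 / 41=414988.68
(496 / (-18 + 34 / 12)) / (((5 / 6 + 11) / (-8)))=142848 / 6461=22.11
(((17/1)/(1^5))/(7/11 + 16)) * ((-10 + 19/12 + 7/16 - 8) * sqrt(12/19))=-143429 * sqrt(57)/83448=-12.98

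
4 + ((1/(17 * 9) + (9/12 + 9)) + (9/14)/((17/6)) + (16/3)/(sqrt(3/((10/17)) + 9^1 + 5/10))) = 16 * sqrt(365)/219 + 59905/4284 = 15.38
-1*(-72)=72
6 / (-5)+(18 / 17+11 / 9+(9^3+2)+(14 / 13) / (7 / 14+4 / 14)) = 80235946 / 109395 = 733.45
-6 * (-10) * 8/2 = 240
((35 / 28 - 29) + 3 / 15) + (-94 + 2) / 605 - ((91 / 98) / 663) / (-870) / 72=-149915829551 / 5411720160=-27.70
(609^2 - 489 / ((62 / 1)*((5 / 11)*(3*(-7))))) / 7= 804813563 / 15190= 52983.12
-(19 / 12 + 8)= -115 / 12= -9.58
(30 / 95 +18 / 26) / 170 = 249 / 41990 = 0.01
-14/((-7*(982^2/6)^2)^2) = -81/189164642505047897560376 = -0.00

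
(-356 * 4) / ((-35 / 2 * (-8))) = -356 / 35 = -10.17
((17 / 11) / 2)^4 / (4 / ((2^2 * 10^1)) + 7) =0.05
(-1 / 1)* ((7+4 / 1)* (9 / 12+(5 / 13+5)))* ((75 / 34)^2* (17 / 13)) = -19738125 / 45968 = -429.39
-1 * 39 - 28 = -67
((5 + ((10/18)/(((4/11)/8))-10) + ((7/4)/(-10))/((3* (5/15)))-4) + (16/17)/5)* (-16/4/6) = -19801/9180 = -2.16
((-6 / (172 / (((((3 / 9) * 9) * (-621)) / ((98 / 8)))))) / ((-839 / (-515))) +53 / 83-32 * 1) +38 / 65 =-262465562043 / 9537135335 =-27.52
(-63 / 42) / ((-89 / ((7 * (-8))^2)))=4704 / 89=52.85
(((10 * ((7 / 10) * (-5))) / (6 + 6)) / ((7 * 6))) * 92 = -115 / 18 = -6.39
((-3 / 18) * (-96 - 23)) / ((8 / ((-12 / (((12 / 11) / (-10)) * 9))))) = 6545 / 216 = 30.30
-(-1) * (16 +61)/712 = 77/712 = 0.11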